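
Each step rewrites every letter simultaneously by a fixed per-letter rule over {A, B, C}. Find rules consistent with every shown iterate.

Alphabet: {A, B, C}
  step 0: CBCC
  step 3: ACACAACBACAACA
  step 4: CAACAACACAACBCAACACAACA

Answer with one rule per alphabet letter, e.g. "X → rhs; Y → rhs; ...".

A->CA, B->CB, C->A

  step 3 ⇒ step 4: ACACAACBACAACA ⇒ CA·A·CA·A·CA·CA·A·CB·CA·A·CA·CA·A·CA
    A ↦ CA
    B ↦ CB
    C ↦ A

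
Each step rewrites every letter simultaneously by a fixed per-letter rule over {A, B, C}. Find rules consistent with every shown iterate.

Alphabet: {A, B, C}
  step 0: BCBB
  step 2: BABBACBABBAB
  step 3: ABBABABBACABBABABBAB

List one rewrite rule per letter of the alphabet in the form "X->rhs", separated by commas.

  step 2 ⇒ step 3: BABBACBABBAB ⇒ AB·B·AB·AB·B·AC·AB·B·AB·AB·B·AB
    A ↦ B
    B ↦ AB
    C ↦ AC

A->B, B->AB, C->AC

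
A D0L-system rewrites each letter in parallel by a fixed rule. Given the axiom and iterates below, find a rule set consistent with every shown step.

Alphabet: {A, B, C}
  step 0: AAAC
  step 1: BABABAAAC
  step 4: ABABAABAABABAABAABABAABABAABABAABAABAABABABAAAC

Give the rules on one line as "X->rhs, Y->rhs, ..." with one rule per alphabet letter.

A->BA, B->A, C->AAC

  step 0 ⇒ step 1: AAAC ⇒ BA·BA·BA·AAC
    A ↦ BA
    C ↦ AAC
    B ↦ A  (constrained at step 1)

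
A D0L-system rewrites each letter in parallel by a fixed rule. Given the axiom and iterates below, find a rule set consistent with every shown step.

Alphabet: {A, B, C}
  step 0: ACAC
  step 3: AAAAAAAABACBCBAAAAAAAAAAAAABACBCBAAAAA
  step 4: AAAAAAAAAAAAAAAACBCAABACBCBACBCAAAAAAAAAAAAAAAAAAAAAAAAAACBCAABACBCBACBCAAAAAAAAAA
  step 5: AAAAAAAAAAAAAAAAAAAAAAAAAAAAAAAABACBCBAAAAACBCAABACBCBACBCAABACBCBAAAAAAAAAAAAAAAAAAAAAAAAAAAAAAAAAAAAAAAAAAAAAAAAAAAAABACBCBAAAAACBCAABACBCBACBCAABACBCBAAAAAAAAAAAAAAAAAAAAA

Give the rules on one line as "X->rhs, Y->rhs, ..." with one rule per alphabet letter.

A->AA, B->CBC, C->BA

  step 4 ⇒ step 5: AAAAAAAAAAAAAAAACBCAABACBCBACBCAAAAAAAAAAAAAAAAAAAAAAAAAACBCAABACBCBACBCAAAAAAAAAA ⇒ AA·AA·AA·AA·AA·AA·AA·AA·AA·AA·AA·AA·AA·AA·AA·AA·BA·CBC·BA·AA·AA·CBC·AA·BA·CBC·BA·CBC·AA·BA·CBC·BA·AA·AA·AA·AA·AA·AA·AA·AA·AA·AA·AA·AA·AA·AA·AA·AA·AA·AA·AA·AA·AA·AA·AA·AA·AA·AA·BA·CBC·BA·AA·AA·CBC·AA·BA·CBC·BA·CBC·AA·BA·CBC·BA·AA·AA·AA·AA·AA·AA·AA·AA·AA·AA
    A ↦ AA
    B ↦ CBC
    C ↦ BA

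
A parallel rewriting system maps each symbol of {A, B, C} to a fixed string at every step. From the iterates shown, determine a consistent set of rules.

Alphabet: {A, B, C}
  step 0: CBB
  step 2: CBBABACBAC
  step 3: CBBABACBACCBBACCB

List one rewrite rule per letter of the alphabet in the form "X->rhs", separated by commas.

  step 2 ⇒ step 3: CBBABACBAC ⇒ CB·BA·BA·C·BA·C·CB·BA·C·CB
    A ↦ C
    B ↦ BA
    C ↦ CB

A->C, B->BA, C->CB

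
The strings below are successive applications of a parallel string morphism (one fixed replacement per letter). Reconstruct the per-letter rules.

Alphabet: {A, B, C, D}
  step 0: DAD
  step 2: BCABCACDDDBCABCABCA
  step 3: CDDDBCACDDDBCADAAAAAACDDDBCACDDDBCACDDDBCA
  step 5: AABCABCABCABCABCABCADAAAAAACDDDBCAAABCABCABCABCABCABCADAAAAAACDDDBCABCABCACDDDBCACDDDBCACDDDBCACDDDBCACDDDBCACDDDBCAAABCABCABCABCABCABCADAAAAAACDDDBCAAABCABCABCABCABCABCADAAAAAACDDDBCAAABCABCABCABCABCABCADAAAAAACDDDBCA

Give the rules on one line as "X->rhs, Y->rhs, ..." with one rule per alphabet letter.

A->BCA, B->CDD, C->D, D->AA

  step 2 ⇒ step 3: BCABCACDDDBCABCABCA ⇒ CDD·D·BCA·CDD·D·BCA·D·AA·AA·AA·CDD·D·BCA·CDD·D·BCA·CDD·D·BCA
    A ↦ BCA
    B ↦ CDD
    C ↦ D
    D ↦ AA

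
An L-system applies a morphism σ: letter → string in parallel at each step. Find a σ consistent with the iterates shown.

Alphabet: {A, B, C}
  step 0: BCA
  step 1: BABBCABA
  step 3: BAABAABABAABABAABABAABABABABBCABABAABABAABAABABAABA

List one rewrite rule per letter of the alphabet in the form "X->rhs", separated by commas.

A->ABA, B->BA, C->BBC

  step 0 ⇒ step 1: BCA ⇒ BA·BBC·ABA
    A ↦ ABA
    B ↦ BA
    C ↦ BBC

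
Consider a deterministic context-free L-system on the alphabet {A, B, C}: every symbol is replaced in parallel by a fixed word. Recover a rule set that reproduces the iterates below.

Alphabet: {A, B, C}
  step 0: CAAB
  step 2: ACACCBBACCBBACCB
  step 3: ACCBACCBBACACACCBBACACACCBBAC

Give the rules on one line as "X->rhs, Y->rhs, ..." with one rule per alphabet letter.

A->ACC, B->AC, C->B

  step 2 ⇒ step 3: ACACCBBACCBBACCB ⇒ ACC·B·ACC·B·B·AC·AC·ACC·B·B·AC·AC·ACC·B·B·AC
    A ↦ ACC
    B ↦ AC
    C ↦ B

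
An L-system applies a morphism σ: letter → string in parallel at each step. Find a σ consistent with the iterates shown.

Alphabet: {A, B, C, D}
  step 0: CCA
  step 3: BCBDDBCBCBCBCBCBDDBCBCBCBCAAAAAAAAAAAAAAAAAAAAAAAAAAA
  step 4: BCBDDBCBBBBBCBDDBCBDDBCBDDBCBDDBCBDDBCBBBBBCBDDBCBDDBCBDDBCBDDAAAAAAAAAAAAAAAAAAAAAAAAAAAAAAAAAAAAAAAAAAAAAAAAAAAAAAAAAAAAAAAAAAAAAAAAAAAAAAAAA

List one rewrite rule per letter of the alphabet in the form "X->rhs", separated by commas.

A->AAA, B->BC, C->BDD, D->BB

  step 3 ⇒ step 4: BCBDDBCBCBCBCBCBDDBCBCBCBCAAAAAAAAAAAAAAAAAAAAAAAAAAA ⇒ BC·BDD·BC·BB·BB·BC·BDD·BC·BDD·BC·BDD·BC·BDD·BC·BDD·BC·BB·BB·BC·BDD·BC·BDD·BC·BDD·BC·BDD·AAA·AAA·AAA·AAA·AAA·AAA·AAA·AAA·AAA·AAA·AAA·AAA·AAA·AAA·AAA·AAA·AAA·AAA·AAA·AAA·AAA·AAA·AAA·AAA·AAA·AAA·AAA
    A ↦ AAA
    B ↦ BC
    C ↦ BDD
    D ↦ BB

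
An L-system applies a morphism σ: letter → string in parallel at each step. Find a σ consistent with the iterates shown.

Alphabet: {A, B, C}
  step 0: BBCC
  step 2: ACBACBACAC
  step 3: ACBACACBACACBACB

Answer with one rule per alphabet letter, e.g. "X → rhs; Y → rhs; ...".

A->AC, B->AC, C->B

  step 2 ⇒ step 3: ACBACBACAC ⇒ AC·B·AC·AC·B·AC·AC·B·AC·B
    A ↦ AC
    B ↦ AC
    C ↦ B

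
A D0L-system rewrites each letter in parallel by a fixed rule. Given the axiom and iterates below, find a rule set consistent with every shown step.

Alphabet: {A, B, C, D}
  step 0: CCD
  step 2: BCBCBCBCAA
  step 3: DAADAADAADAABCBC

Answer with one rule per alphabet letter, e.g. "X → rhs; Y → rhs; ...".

A->BC, B->D, C->AA, D->C

  step 2 ⇒ step 3: BCBCBCBCAA ⇒ D·AA·D·AA·D·AA·D·AA·BC·BC
    A ↦ BC
    B ↦ D
    C ↦ AA
    D ↦ C  (constrained at step 0)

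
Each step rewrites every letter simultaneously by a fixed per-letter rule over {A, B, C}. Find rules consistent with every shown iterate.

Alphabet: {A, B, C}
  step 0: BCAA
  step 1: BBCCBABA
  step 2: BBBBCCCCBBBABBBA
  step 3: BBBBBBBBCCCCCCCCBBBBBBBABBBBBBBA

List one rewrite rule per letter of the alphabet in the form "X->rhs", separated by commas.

  step 2 ⇒ step 3: BBBBCCCCBBBABBBA ⇒ BB·BB·BB·BB·CC·CC·CC·CC·BB·BB·BB·BA·BB·BB·BB·BA
    A ↦ BA
    B ↦ BB
    C ↦ CC

A->BA, B->BB, C->CC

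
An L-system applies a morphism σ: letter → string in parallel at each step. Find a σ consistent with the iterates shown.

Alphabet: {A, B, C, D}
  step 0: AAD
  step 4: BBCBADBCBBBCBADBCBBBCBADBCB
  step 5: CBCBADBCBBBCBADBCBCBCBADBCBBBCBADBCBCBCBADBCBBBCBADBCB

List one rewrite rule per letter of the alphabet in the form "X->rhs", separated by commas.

A->B, B->CB, C->ADB, D->B

  step 4 ⇒ step 5: BBCBADBCBBBCBADBCBBBCBADBCB ⇒ CB·CB·ADB·CB·B·B·CB·ADB·CB·CB·CB·ADB·CB·B·B·CB·ADB·CB·CB·CB·ADB·CB·B·B·CB·ADB·CB
    A ↦ B
    B ↦ CB
    C ↦ ADB
    D ↦ B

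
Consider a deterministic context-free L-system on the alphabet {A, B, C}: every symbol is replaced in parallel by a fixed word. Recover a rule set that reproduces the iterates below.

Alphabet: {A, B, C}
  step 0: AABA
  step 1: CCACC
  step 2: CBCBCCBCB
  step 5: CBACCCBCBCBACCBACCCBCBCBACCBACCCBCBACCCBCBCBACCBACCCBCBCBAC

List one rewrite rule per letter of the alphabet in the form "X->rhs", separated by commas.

  step 1 ⇒ step 2: CCACC ⇒ CB·CB·C·CB·CB
    A ↦ C
    C ↦ CB
  step 0 ⇒ step 1: AABA ⇒ C·C·AC·C
    B ↦ AC

A->C, B->AC, C->CB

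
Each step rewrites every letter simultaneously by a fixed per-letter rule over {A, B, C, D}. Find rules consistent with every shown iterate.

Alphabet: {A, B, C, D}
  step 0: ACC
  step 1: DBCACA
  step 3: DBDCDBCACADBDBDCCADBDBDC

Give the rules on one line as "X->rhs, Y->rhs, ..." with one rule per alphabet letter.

A->DB, B->DC, C->CA, D->DB

  step 0 ⇒ step 1: ACC ⇒ DB·CA·CA
    A ↦ DB
    C ↦ CA
    B ↦ DC  (constrained at step 1)
    D ↦ DB  (constrained at step 1)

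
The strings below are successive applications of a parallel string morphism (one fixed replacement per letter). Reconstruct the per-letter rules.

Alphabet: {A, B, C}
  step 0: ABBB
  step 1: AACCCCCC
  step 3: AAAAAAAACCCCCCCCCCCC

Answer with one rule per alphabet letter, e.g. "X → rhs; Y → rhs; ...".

A->AA, B->CC, C->B

  step 0 ⇒ step 1: ABBB ⇒ AA·CC·CC·CC
    A ↦ AA
    B ↦ CC
    C ↦ B  (constrained at step 1)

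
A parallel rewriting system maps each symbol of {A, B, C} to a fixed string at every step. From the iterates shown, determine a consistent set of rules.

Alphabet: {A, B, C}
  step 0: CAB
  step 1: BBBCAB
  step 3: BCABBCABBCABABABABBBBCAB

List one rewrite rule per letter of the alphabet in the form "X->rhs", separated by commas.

A->BC, B->AB, C->BB

  step 0 ⇒ step 1: CAB ⇒ BB·BC·AB
    A ↦ BC
    B ↦ AB
    C ↦ BB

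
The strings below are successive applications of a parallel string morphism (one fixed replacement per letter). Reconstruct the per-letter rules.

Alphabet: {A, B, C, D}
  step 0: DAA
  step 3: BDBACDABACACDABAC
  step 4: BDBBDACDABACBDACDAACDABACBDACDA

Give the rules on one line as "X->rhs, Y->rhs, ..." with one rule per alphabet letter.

  step 3 ⇒ step 4: BDBACDABACACDABAC ⇒ BD·B·BD·AC·DA·B·AC·BD·AC·DA·AC·DA·B·AC·BD·AC·DA
    A ↦ AC
    B ↦ BD
    C ↦ DA
    D ↦ B

A->AC, B->BD, C->DA, D->B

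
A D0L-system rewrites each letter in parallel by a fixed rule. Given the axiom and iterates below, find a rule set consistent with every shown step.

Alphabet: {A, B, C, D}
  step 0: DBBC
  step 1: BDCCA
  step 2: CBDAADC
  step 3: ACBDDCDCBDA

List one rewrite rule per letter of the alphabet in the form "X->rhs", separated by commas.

  step 2 ⇒ step 3: CBDAADC ⇒ A·C·BD·DC·DC·BD·A
    A ↦ DC
    B ↦ C
    C ↦ A
    D ↦ BD

A->DC, B->C, C->A, D->BD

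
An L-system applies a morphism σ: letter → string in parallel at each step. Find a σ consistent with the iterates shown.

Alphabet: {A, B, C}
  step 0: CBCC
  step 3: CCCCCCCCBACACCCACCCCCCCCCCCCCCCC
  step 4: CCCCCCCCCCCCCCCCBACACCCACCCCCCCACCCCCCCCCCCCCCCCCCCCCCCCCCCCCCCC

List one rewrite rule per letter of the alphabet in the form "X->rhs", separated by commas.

  step 3 ⇒ step 4: CCCCCCCCBACACCCACCCCCCCCCCCCCCCC ⇒ CC·CC·CC·CC·CC·CC·CC·CC·BA·CA·CC·CA·CC·CC·CC·CA·CC·CC·CC·CC·CC·CC·CC·CC·CC·CC·CC·CC·CC·CC·CC·CC
    A ↦ CA
    B ↦ BA
    C ↦ CC

A->CA, B->BA, C->CC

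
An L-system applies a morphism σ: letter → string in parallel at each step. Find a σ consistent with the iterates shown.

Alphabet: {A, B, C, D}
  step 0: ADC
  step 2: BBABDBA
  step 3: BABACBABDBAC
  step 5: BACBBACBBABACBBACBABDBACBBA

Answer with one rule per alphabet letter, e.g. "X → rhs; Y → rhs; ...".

  step 2 ⇒ step 3: BBABDBA ⇒ BA·BA·C·BA·BD·BA·C
    A ↦ C
    B ↦ BA
    D ↦ BD
    C ↦ B  (constrained at step 0)

A->C, B->BA, C->B, D->BD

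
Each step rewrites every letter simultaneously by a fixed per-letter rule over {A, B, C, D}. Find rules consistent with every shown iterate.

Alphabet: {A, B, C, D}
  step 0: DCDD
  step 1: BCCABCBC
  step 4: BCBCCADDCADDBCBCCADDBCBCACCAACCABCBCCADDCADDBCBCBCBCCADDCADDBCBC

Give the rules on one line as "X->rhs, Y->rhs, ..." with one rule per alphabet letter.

A->DD, B->AC, C->CA, D->BC

  step 0 ⇒ step 1: DCDD ⇒ BC·CA·BC·BC
    C ↦ CA
    D ↦ BC
    A ↦ DD  (constrained at step 1)
    B ↦ AC  (constrained at step 1)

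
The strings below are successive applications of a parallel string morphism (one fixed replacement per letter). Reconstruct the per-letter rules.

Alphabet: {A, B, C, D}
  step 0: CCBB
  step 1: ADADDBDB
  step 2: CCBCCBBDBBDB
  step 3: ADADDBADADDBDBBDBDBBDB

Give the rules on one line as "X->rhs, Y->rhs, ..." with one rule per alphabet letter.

A->CC, B->DB, C->AD, D->B

  step 2 ⇒ step 3: CCBCCBBDBBDB ⇒ AD·AD·DB·AD·AD·DB·DB·B·DB·DB·B·DB
    B ↦ DB
    C ↦ AD
    D ↦ B
  step 1 ⇒ step 2: ADADDBDB ⇒ CC·B·CC·B·B·DB·B·DB
    A ↦ CC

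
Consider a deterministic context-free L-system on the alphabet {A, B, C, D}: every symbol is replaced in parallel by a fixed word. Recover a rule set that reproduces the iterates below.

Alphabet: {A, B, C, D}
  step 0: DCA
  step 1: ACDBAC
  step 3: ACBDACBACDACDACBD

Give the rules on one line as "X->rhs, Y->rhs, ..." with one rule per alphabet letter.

  step 0 ⇒ step 1: DCA ⇒ ACD·B·AC
    A ↦ AC
    C ↦ B
    D ↦ ACD
    B ↦ D  (constrained at step 1)

A->AC, B->D, C->B, D->ACD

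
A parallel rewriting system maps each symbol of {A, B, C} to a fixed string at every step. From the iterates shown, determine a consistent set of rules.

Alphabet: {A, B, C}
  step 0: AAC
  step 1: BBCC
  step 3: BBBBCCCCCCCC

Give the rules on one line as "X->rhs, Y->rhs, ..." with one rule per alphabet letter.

A->B, B->AA, C->CC

  step 0 ⇒ step 1: AAC ⇒ B·B·CC
    A ↦ B
    C ↦ CC
    B ↦ AA  (constrained at step 1)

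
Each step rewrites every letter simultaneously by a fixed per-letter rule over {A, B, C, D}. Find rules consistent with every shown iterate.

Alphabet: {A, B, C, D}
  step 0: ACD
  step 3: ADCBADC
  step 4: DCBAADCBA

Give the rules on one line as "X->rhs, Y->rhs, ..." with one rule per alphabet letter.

  step 3 ⇒ step 4: ADCBADC ⇒ DC·B·A·A·DC·B·A
    A ↦ DC
    B ↦ A
    C ↦ A
    D ↦ B

A->DC, B->A, C->A, D->B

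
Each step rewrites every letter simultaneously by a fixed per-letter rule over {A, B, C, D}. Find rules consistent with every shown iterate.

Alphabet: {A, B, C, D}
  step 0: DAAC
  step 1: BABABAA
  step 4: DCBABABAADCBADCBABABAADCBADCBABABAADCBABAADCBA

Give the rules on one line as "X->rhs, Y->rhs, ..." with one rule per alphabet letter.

  step 0 ⇒ step 1: DAAC ⇒ BA·BA·BA·A
    A ↦ BA
    C ↦ A
    D ↦ BA
    B ↦ DC  (constrained at step 1)

A->BA, B->DC, C->A, D->BA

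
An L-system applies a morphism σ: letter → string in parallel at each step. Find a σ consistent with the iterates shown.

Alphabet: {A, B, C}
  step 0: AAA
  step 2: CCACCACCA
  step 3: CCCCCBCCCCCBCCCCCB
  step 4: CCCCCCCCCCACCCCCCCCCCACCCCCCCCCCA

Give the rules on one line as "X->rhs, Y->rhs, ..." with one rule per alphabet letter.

A->CB, B->A, C->CC

  step 3 ⇒ step 4: CCCCCBCCCCCBCCCCCB ⇒ CC·CC·CC·CC·CC·A·CC·CC·CC·CC·CC·A·CC·CC·CC·CC·CC·A
    B ↦ A
    C ↦ CC
  step 2 ⇒ step 3: CCACCACCA ⇒ CC·CC·CB·CC·CC·CB·CC·CC·CB
    A ↦ CB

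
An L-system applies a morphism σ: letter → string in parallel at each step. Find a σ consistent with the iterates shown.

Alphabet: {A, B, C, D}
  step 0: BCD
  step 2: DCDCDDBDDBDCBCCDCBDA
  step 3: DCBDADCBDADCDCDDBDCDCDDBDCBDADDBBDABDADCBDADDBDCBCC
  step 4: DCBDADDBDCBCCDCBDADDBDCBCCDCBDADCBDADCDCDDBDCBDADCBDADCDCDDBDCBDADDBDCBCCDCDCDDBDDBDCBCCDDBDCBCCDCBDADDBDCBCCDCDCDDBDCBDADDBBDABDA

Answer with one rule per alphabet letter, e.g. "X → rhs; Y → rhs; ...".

A->BCC, B->DDB, C->BDA, D->DC

  step 3 ⇒ step 4: DCBDADCBDADCDCDDBDCDCDDBDCBDADDBBDABDADCBDADDBDCBCC ⇒ DC·BDA·DDB·DC·BCC·DC·BDA·DDB·DC·BCC·DC·BDA·DC·BDA·DC·DC·DDB·DC·BDA·DC·BDA·DC·DC·DDB·DC·BDA·DDB·DC·BCC·DC·DC·DDB·DDB·DC·BCC·DDB·DC·BCC·DC·BDA·DDB·DC·BCC·DC·DC·DDB·DC·BDA·DDB·BDA·BDA
    A ↦ BCC
    B ↦ DDB
    C ↦ BDA
    D ↦ DC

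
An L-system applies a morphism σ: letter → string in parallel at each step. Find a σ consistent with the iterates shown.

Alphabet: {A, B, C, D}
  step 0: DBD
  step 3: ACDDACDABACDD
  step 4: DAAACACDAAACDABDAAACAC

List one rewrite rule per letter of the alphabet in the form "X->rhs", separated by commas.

  step 3 ⇒ step 4: ACDDACDABACDD ⇒ D·AA·AC·AC·D·AA·AC·D·AB·D·AA·AC·AC
    A ↦ D
    B ↦ AB
    C ↦ AA
    D ↦ AC

A->D, B->AB, C->AA, D->AC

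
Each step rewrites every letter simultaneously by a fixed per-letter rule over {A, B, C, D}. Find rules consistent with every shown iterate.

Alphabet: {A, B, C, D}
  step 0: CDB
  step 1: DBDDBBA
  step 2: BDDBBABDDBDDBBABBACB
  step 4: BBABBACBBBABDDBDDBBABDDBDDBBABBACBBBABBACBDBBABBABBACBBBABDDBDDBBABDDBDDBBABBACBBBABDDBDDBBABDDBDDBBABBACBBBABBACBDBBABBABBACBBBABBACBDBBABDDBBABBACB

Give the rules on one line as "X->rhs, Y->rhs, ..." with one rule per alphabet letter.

A->CB, B->BBA, C->D, D->BDD

  step 1 ⇒ step 2: DBDDBBA ⇒ BDD·BBA·BDD·BDD·BBA·BBA·CB
    A ↦ CB
    B ↦ BBA
    D ↦ BDD
  step 0 ⇒ step 1: CDB ⇒ D·BDD·BBA
    C ↦ D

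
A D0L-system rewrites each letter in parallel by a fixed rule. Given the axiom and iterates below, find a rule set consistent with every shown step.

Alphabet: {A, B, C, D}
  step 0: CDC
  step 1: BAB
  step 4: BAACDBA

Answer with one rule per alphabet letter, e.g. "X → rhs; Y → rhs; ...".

  step 0 ⇒ step 1: CDC ⇒ B·A·B
    C ↦ B
    D ↦ A
    A ↦ CD  (constrained at step 1)
    B ↦ A  (constrained at step 1)

A->CD, B->A, C->B, D->A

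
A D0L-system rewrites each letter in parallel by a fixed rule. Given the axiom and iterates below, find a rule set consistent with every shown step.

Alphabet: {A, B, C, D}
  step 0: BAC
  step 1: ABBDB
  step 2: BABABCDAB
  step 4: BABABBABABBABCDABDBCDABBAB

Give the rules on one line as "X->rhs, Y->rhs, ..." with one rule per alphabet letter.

  step 1 ⇒ step 2: ABBDB ⇒ B·AB·AB·CD·AB
    A ↦ B
    B ↦ AB
    D ↦ CD
  step 0 ⇒ step 1: BAC ⇒ AB·B·DB
    C ↦ DB

A->B, B->AB, C->DB, D->CD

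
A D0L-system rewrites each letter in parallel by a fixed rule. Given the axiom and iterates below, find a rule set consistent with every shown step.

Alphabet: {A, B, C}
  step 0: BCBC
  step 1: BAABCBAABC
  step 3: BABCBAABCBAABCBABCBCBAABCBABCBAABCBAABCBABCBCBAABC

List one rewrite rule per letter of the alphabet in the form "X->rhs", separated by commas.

A->BC, B->BA, C->ABC

  step 0 ⇒ step 1: BCBC ⇒ BA·ABC·BA·ABC
    B ↦ BA
    C ↦ ABC
    A ↦ BC  (constrained at step 1)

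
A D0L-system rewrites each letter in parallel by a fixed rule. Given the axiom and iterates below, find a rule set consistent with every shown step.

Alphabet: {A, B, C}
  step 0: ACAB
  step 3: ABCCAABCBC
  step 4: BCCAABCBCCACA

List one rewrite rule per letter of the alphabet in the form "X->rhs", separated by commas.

A->BC, B->C, C->A

  step 3 ⇒ step 4: ABCCAABCBC ⇒ BC·C·A·A·BC·BC·C·A·C·A
    A ↦ BC
    B ↦ C
    C ↦ A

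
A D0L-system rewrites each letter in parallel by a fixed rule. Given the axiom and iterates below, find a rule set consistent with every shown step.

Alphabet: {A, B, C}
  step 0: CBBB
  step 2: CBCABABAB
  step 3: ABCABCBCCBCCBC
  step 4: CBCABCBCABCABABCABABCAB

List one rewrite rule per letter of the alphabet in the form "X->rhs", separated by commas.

A->CB, B->C, C->AB

  step 3 ⇒ step 4: ABCABCBCCBCCBC ⇒ CB·C·AB·CB·C·AB·C·AB·AB·C·AB·AB·C·AB
    A ↦ CB
    B ↦ C
    C ↦ AB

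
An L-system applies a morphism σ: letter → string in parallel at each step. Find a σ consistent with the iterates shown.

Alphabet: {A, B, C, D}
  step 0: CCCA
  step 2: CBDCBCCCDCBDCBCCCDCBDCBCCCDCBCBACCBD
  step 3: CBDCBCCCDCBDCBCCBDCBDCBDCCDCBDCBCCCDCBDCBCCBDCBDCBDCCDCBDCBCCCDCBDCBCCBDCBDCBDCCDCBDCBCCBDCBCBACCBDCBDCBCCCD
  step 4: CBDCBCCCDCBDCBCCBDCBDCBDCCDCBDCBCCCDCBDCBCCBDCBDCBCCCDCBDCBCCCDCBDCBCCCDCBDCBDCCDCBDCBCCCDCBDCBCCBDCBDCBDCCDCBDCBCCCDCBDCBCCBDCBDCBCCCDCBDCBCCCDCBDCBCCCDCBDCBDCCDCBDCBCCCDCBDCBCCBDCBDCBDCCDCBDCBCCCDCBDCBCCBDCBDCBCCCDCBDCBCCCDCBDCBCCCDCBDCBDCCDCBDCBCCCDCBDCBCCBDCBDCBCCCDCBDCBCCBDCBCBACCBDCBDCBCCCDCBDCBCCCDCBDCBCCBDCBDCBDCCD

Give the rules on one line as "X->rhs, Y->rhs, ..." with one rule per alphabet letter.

A->BAC, B->CBC, C->CBD, D->CCD

  step 3 ⇒ step 4: CBDCBCCCDCBDCBCCBDCBDCBDCCDCBDCBCCCDCBDCBCCBDCBDCBDCCDCBDCBCCCDCBDCBCCBDCBDCBDCCDCBDCBCCBDCBCBACCBDCBDCBCCCD ⇒ CBD·CBC·CCD·CBD·CBC·CBD·CBD·CBD·CCD·CBD·CBC·CCD·CBD·CBC·CBD·CBD·CBC·CCD·CBD·CBC·CCD·CBD·CBC·CCD·CBD·CBD·CCD·CBD·CBC·CCD·CBD·CBC·CBD·CBD·CBD·CCD·CBD·CBC·CCD·CBD·CBC·CBD·CBD·CBC·CCD·CBD·CBC·CCD·CBD·CBC·CCD·CBD·CBD·CCD·CBD·CBC·CCD·CBD·CBC·CBD·CBD·CBD·CCD·CBD·CBC·CCD·CBD·CBC·CBD·CBD·CBC·CCD·CBD·CBC·CCD·CBD·CBC·CCD·CBD·CBD·CCD·CBD·CBC·CCD·CBD·CBC·CBD·CBD·CBC·CCD·CBD·CBC·CBD·CBC·BAC·CBD·CBD·CBC·CCD·CBD·CBC·CCD·CBD·CBC·CBD·CBD·CBD·CCD
    A ↦ BAC
    B ↦ CBC
    C ↦ CBD
    D ↦ CCD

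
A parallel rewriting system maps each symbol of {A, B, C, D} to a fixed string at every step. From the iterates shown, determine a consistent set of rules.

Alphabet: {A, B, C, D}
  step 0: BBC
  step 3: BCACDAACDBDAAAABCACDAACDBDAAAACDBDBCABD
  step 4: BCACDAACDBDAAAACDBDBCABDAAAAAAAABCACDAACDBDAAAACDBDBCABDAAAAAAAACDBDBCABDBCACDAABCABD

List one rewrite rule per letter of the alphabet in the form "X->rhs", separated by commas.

  step 3 ⇒ step 4: BCACDAACDBDAAAABCACDAACDBDAAAACDBDBCABD ⇒ BCA·CD·AA·CD·BD·AA·AA·CD·BD·BCA·BD·AA·AA·AA·AA·BCA·CD·AA·CD·BD·AA·AA·CD·BD·BCA·BD·AA·AA·AA·AA·CD·BD·BCA·BD·BCA·CD·AA·BCA·BD
    A ↦ AA
    B ↦ BCA
    C ↦ CD
    D ↦ BD

A->AA, B->BCA, C->CD, D->BD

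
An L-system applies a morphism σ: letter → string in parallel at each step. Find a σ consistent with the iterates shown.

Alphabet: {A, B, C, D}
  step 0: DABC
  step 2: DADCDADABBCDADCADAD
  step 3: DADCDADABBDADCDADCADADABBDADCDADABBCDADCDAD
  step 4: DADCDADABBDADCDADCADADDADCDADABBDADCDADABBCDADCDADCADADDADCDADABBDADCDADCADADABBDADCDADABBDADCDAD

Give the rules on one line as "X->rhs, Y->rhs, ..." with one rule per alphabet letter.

A->C, B->AD, C->ABB, D->DAD

  step 3 ⇒ step 4: DADCDADABBDADCDADCADADABBDADCDADABBCDADCDAD ⇒ DAD·C·DAD·ABB·DAD·C·DAD·C·AD·AD·DAD·C·DAD·ABB·DAD·C·DAD·ABB·C·DAD·C·DAD·C·AD·AD·DAD·C·DAD·ABB·DAD·C·DAD·C·AD·AD·ABB·DAD·C·DAD·ABB·DAD·C·DAD
    A ↦ C
    B ↦ AD
    C ↦ ABB
    D ↦ DAD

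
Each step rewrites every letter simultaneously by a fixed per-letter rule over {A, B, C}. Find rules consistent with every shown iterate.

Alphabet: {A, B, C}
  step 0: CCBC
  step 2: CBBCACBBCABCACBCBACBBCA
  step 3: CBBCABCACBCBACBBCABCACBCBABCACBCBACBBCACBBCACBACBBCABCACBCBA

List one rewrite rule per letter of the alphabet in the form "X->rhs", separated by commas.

  step 2 ⇒ step 3: CBBCACBBCABCACBCBACBBCA ⇒ CB·BCA·BCA·CB·CBA·CB·BCA·BCA·CB·CBA·BCA·CB·CBA·CB·BCA·CB·BCA·CBA·CB·BCA·BCA·CB·CBA
    A ↦ CBA
    B ↦ BCA
    C ↦ CB

A->CBA, B->BCA, C->CB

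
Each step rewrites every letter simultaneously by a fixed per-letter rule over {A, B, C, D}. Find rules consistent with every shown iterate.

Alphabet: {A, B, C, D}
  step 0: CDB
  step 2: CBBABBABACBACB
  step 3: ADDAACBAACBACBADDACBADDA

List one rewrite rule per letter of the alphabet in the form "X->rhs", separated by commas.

  step 2 ⇒ step 3: CBBABBABACBACB ⇒ ADD·A·A·CB·A·A·CB·A·CB·ADD·A·CB·ADD·A
    A ↦ CB
    B ↦ A
    C ↦ ADD
    D ↦ BAB  (constrained at step 0)

A->CB, B->A, C->ADD, D->BAB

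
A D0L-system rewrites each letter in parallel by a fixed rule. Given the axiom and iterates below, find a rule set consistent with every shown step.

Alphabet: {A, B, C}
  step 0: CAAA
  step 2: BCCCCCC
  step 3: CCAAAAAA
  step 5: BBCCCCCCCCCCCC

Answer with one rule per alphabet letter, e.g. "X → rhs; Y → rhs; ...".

A->B, B->CC, C->A

  step 2 ⇒ step 3: BCCCCCC ⇒ CC·A·A·A·A·A·A
    B ↦ CC
    C ↦ A
    A ↦ B  (constrained at step 0)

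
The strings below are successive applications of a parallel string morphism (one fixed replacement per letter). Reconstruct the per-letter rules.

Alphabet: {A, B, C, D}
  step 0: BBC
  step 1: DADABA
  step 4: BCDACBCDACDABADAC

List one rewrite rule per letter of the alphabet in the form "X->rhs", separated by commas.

  step 0 ⇒ step 1: BBC ⇒ DA·DA·BA
    B ↦ DA
    C ↦ BA
    A ↦ C  (constrained at step 1)
    D ↦ B  (constrained at step 1)

A->C, B->DA, C->BA, D->B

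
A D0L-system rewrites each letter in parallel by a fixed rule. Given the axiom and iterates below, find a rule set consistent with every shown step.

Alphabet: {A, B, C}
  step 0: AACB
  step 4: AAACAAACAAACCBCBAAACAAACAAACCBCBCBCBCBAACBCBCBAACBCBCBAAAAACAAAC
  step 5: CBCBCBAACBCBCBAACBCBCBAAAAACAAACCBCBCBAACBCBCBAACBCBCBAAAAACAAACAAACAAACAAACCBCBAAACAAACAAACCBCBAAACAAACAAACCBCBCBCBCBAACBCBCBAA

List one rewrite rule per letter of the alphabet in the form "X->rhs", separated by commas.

A->CB, B->AC, C->AA

  step 4 ⇒ step 5: AAACAAACAAACCBCBAAACAAACAAACCBCBCBCBCBAACBCBCBAACBCBCBAAAAACAAAC ⇒ CB·CB·CB·AA·CB·CB·CB·AA·CB·CB·CB·AA·AA·AC·AA·AC·CB·CB·CB·AA·CB·CB·CB·AA·CB·CB·CB·AA·AA·AC·AA·AC·AA·AC·AA·AC·AA·AC·CB·CB·AA·AC·AA·AC·AA·AC·CB·CB·AA·AC·AA·AC·AA·AC·CB·CB·CB·CB·CB·AA·CB·CB·CB·AA
    A ↦ CB
    B ↦ AC
    C ↦ AA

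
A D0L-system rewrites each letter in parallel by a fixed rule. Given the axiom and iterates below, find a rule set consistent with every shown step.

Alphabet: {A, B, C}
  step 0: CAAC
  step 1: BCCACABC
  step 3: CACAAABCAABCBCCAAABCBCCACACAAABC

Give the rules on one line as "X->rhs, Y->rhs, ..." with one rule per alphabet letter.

  step 0 ⇒ step 1: CAAC ⇒ BC·CA·CA·BC
    A ↦ CA
    C ↦ BC
    B ↦ AA  (constrained at step 1)

A->CA, B->AA, C->BC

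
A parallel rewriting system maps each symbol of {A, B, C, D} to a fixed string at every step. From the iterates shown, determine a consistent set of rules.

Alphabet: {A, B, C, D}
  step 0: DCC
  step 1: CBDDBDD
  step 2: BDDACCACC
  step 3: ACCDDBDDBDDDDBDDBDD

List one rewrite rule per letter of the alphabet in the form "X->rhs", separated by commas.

A->DD, B->A, C->BDD, D->C

  step 2 ⇒ step 3: BDDACCACC ⇒ A·C·C·DD·BDD·BDD·DD·BDD·BDD
    A ↦ DD
    B ↦ A
    C ↦ BDD
    D ↦ C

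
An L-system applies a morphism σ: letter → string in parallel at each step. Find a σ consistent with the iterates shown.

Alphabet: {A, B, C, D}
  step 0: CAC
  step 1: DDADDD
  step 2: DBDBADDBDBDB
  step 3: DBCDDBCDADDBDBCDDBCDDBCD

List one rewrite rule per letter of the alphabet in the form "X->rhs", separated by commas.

A->AD, B->CD, C->DD, D->DB

  step 2 ⇒ step 3: DBDBADDBDBDB ⇒ DB·CD·DB·CD·AD·DB·DB·CD·DB·CD·DB·CD
    A ↦ AD
    B ↦ CD
    D ↦ DB
  step 0 ⇒ step 1: CAC ⇒ DD·AD·DD
    C ↦ DD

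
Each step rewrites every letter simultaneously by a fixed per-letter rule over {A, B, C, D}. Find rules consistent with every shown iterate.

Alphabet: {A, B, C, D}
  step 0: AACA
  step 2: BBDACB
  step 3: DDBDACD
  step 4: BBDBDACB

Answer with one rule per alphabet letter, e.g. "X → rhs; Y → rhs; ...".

  step 3 ⇒ step 4: DDBDACD ⇒ B·B·D·B·D·AC·B
    A ↦ D
    B ↦ D
    C ↦ AC
    D ↦ B

A->D, B->D, C->AC, D->B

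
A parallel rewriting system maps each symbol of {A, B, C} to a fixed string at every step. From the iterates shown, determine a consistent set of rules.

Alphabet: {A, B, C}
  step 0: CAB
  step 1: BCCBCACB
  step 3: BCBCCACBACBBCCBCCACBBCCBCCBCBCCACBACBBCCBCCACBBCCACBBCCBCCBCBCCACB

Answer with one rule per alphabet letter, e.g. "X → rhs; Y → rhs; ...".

  step 0 ⇒ step 1: CAB ⇒ BCC·BC·ACB
    A ↦ BC
    B ↦ ACB
    C ↦ BCC

A->BC, B->ACB, C->BCC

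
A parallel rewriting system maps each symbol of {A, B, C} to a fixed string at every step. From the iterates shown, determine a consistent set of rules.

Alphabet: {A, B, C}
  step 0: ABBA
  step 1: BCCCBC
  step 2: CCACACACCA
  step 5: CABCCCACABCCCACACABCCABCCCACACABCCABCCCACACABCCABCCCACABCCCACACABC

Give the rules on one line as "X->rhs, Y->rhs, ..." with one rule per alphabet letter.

A->BC, B->C, C->CA

  step 1 ⇒ step 2: BCCCBC ⇒ C·CA·CA·CA·C·CA
    B ↦ C
    C ↦ CA
  step 0 ⇒ step 1: ABBA ⇒ BC·C·C·BC
    A ↦ BC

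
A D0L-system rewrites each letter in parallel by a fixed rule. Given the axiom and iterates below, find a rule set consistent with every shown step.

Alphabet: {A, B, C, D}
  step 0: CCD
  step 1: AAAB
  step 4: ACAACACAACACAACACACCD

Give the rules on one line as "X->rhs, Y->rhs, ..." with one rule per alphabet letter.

A->AC, B->CD, C->A, D->AB

  step 0 ⇒ step 1: CCD ⇒ A·A·AB
    C ↦ A
    D ↦ AB
    A ↦ AC  (constrained at step 1)
    B ↦ CD  (constrained at step 1)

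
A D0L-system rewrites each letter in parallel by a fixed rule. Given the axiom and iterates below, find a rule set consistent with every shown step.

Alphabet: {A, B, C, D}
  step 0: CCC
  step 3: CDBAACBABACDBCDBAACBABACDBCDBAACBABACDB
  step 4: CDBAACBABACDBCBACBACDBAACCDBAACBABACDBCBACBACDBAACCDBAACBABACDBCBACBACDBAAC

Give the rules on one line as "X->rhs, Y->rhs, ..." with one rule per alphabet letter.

  step 3 ⇒ step 4: CDBAACBABACDBCDBAACBABACDBCDBAACBABACDB ⇒ CDB·AA·C·BA·BA·CDB·C·BA·C·BA·CDB·AA·C·CDB·AA·C·BA·BA·CDB·C·BA·C·BA·CDB·AA·C·CDB·AA·C·BA·BA·CDB·C·BA·C·BA·CDB·AA·C
    A ↦ BA
    B ↦ C
    C ↦ CDB
    D ↦ AA

A->BA, B->C, C->CDB, D->AA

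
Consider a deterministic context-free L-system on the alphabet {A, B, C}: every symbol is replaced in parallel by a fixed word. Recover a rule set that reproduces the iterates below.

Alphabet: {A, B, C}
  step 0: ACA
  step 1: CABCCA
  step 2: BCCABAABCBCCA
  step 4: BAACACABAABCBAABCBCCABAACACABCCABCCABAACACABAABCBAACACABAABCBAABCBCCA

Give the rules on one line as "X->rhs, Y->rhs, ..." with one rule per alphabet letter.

  step 1 ⇒ step 2: CABCCA ⇒ BC·CA·BAA·BC·BC·CA
    A ↦ CA
    B ↦ BAA
    C ↦ BC

A->CA, B->BAA, C->BC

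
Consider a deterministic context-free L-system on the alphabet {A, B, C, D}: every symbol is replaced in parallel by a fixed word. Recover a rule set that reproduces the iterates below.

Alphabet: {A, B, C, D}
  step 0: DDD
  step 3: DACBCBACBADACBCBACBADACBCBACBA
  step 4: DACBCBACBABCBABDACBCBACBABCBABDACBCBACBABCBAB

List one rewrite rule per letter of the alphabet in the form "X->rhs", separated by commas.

A->B, B->A, C->CB, D->DAC

  step 3 ⇒ step 4: DACBCBACBADACBCBACBADACBCBACBA ⇒ DAC·B·CB·A·CB·A·B·CB·A·B·DAC·B·CB·A·CB·A·B·CB·A·B·DAC·B·CB·A·CB·A·B·CB·A·B
    A ↦ B
    B ↦ A
    C ↦ CB
    D ↦ DAC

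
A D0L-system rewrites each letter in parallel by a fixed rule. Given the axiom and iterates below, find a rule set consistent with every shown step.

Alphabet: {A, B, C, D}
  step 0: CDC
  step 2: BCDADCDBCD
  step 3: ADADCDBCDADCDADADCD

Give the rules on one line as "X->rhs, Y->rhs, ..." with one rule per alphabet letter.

  step 2 ⇒ step 3: BCDADCDBCD ⇒ AD·AD·CD·B·CD·AD·CD·AD·AD·CD
    A ↦ B
    B ↦ AD
    C ↦ AD
    D ↦ CD

A->B, B->AD, C->AD, D->CD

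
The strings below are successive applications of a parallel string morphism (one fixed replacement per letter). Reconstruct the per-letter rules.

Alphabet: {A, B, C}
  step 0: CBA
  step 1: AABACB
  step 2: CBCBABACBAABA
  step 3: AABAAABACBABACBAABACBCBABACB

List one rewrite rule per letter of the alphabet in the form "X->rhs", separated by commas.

  step 2 ⇒ step 3: CBCBABACBAABA ⇒ A·ABA·A·ABA·CB·ABA·CB·A·ABA·CB·CB·ABA·CB
    A ↦ CB
    B ↦ ABA
    C ↦ A

A->CB, B->ABA, C->A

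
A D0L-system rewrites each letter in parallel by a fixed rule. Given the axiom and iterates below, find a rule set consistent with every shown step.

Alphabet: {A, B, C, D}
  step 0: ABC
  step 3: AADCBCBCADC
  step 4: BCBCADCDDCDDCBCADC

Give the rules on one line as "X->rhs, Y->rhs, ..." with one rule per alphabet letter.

A->BC, B->D, C->DC, D->A

  step 3 ⇒ step 4: AADCBCBCADC ⇒ BC·BC·A·DC·D·DC·D·DC·BC·A·DC
    A ↦ BC
    B ↦ D
    C ↦ DC
    D ↦ A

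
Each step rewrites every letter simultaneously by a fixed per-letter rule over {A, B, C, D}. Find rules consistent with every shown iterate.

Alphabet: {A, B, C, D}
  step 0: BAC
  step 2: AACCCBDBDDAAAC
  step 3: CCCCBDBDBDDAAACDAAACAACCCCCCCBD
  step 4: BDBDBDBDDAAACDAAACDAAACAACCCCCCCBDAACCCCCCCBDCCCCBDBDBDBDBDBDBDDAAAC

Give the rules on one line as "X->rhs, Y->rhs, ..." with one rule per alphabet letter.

  step 3 ⇒ step 4: CCCCBDBDBDDAAACDAAACAACCCCCCCBD ⇒ BD·BD·BD·BD·DA·AAC·DA·AAC·DA·AAC·AAC·CC·CC·CC·BD·AAC·CC·CC·CC·BD·CC·CC·BD·BD·BD·BD·BD·BD·BD·DA·AAC
    A ↦ CC
    B ↦ DA
    C ↦ BD
    D ↦ AAC

A->CC, B->DA, C->BD, D->AAC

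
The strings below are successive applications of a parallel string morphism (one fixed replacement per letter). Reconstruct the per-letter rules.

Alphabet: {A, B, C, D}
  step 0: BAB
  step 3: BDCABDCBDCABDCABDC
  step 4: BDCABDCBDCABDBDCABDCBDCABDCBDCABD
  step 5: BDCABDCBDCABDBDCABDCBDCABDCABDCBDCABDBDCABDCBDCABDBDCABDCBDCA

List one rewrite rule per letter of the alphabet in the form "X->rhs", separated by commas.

  step 4 ⇒ step 5: BDCABDCBDCABDBDCABDCBDCABDCBDCABD ⇒ BD·CA·BD·C·BD·CA·BD·BD·CA·BD·C·BD·CA·BD·CA·BD·C·BD·CA·BD·BD·CA·BD·C·BD·CA·BD·BD·CA·BD·C·BD·CA
    A ↦ C
    B ↦ BD
    C ↦ BD
    D ↦ CA

A->C, B->BD, C->BD, D->CA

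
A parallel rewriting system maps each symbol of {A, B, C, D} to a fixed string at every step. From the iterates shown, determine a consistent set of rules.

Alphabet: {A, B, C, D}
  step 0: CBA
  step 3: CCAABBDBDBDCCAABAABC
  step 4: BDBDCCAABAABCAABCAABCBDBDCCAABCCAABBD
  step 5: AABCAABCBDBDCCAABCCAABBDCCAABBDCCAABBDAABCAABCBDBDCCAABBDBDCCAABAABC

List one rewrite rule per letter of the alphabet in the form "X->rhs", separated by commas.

A->C, B->AAB, C->BD, D->C

  step 4 ⇒ step 5: BDBDCCAABAABCAABCAABCBDBDCCAABCCAABBD ⇒ AAB·C·AAB·C·BD·BD·C·C·AAB·C·C·AAB·BD·C·C·AAB·BD·C·C·AAB·BD·AAB·C·AAB·C·BD·BD·C·C·AAB·BD·BD·C·C·AAB·AAB·C
    A ↦ C
    B ↦ AAB
    C ↦ BD
    D ↦ C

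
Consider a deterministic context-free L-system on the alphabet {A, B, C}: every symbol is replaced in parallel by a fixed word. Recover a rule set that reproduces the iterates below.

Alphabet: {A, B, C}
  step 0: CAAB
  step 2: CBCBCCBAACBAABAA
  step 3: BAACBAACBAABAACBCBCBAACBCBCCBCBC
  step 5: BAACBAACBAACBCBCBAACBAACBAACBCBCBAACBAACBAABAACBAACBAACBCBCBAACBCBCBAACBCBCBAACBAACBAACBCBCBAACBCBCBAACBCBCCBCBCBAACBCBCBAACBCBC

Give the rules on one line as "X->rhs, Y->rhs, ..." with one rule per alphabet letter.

A->BC, B->C, C->BAA

  step 2 ⇒ step 3: CBCBCCBAACBAABAA ⇒ BAA·C·BAA·C·BAA·BAA·C·BC·BC·BAA·C·BC·BC·C·BC·BC
    A ↦ BC
    B ↦ C
    C ↦ BAA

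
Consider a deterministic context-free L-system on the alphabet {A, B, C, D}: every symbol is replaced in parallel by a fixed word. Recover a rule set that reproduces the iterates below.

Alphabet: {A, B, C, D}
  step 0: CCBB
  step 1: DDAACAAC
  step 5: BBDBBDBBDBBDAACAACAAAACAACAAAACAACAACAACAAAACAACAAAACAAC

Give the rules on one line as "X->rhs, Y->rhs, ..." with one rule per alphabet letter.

A->B, B->AAC, C->D, D->AA

  step 0 ⇒ step 1: CCBB ⇒ D·D·AAC·AAC
    B ↦ AAC
    C ↦ D
    A ↦ B  (constrained at step 1)
    D ↦ AA  (constrained at step 1)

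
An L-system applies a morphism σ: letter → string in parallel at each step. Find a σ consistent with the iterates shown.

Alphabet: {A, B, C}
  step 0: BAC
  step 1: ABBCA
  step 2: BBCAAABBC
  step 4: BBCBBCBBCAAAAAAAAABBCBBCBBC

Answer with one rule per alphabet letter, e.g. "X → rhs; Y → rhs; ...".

  step 1 ⇒ step 2: ABBCA ⇒ BBC·A·A·A·BBC
    A ↦ BBC
    B ↦ A
    C ↦ A

A->BBC, B->A, C->A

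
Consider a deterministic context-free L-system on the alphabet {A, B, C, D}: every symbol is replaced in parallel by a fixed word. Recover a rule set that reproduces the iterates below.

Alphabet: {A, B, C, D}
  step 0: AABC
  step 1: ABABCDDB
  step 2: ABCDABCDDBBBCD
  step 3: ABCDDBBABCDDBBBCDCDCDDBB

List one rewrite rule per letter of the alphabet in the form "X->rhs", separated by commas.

  step 2 ⇒ step 3: ABCDABCDDBBBCD ⇒ AB·CD·DB·B·AB·CD·DB·B·B·CD·CD·CD·DB·B
    A ↦ AB
    B ↦ CD
    C ↦ DB
    D ↦ B

A->AB, B->CD, C->DB, D->B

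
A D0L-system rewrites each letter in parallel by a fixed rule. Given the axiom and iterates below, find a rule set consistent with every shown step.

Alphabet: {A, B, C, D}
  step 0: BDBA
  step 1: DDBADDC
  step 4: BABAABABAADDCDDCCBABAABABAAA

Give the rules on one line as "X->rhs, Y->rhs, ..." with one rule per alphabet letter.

  step 0 ⇒ step 1: BDBA ⇒ DD·BA·DD·C
    A ↦ C
    B ↦ DD
    D ↦ BA
    C ↦ A  (constrained at step 1)

A->C, B->DD, C->A, D->BA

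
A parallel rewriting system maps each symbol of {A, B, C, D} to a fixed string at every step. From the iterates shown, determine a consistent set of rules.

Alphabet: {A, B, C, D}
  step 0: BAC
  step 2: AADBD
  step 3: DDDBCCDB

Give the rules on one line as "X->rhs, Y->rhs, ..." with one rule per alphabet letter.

  step 2 ⇒ step 3: AADBD ⇒ D·D·DB·CC·DB
    A ↦ D
    B ↦ CC
    D ↦ DB
    C ↦ A  (constrained at step 0)

A->D, B->CC, C->A, D->DB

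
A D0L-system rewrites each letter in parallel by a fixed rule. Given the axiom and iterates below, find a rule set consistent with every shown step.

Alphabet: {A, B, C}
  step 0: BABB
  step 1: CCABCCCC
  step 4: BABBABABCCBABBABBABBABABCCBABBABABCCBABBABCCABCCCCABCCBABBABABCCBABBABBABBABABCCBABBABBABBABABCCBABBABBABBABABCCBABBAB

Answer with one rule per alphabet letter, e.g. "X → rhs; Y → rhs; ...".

  step 0 ⇒ step 1: BABB ⇒ CC·AB·CC·CC
    A ↦ AB
    B ↦ CC
    C ↦ BAB  (constrained at step 1)

A->AB, B->CC, C->BAB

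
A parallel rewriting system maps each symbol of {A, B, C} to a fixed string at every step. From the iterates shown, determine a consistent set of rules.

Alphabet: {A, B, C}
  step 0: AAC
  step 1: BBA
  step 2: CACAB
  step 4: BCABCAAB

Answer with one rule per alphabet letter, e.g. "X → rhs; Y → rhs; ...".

  step 1 ⇒ step 2: BBA ⇒ CA·CA·B
    A ↦ B
    B ↦ CA
  step 0 ⇒ step 1: AAC ⇒ B·B·A
    C ↦ A

A->B, B->CA, C->A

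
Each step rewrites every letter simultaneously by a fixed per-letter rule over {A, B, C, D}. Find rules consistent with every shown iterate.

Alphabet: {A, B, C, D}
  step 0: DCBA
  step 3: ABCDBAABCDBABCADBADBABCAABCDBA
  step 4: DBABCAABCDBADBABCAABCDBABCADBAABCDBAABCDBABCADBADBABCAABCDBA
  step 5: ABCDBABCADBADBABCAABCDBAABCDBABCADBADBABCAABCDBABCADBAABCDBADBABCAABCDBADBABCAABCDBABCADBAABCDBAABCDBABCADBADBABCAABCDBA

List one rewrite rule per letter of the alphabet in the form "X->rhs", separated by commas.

A->DBA, B->BC, C->A, D->A

  step 4 ⇒ step 5: DBABCAABCDBADBABCAABCDBABCADBAABCDBAABCDBABCADBADBABCAABCDBA ⇒ A·BC·DBA·BC·A·DBA·DBA·BC·A·A·BC·DBA·A·BC·DBA·BC·A·DBA·DBA·BC·A·A·BC·DBA·BC·A·DBA·A·BC·DBA·DBA·BC·A·A·BC·DBA·DBA·BC·A·A·BC·DBA·BC·A·DBA·A·BC·DBA·A·BC·DBA·BC·A·DBA·DBA·BC·A·A·BC·DBA
    A ↦ DBA
    B ↦ BC
    C ↦ A
    D ↦ A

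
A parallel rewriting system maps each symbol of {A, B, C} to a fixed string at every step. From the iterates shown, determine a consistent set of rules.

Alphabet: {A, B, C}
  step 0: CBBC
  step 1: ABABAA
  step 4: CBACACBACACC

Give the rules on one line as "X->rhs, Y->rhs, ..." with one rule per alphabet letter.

A->C, B->BA, C->A

  step 0 ⇒ step 1: CBBC ⇒ A·BA·BA·A
    B ↦ BA
    C ↦ A
    A ↦ C  (constrained at step 1)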